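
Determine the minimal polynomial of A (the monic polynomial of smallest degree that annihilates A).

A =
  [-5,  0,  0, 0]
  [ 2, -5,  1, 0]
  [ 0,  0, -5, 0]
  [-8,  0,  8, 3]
x^3 + 7*x^2 - 5*x - 75

The characteristic polynomial is χ_A(x) = (x - 3)*(x + 5)^3, so the eigenvalues are known. The minimal polynomial is
  m_A(x) = Π_λ (x − λ)^{k_λ}
where k_λ is the size of the *largest* Jordan block for λ (equivalently, the smallest k with (A − λI)^k v = 0 for every generalised eigenvector v of λ).

  λ = -5: largest Jordan block has size 2, contributing (x + 5)^2
  λ = 3: largest Jordan block has size 1, contributing (x − 3)

So m_A(x) = (x - 3)*(x + 5)^2 = x^3 + 7*x^2 - 5*x - 75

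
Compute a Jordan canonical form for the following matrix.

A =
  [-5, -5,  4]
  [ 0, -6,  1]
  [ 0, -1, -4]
J_3(-5)

The characteristic polynomial is
  det(x·I − A) = x^3 + 15*x^2 + 75*x + 125 = (x + 5)^3

Eigenvalues and multiplicities (the geometric multiplicity of λ is n − rank(A − λI), which equals the number of Jordan blocks for λ):
  λ = -5: algebraic multiplicity = 3, geometric multiplicity = 1

Determining the block sizes for each eigenvalue:
  λ = -5: one block (gm = 1), so the single block has size am = 3 → block sizes [3]

Assembling the blocks gives a Jordan form
J =
  [-5,  1,  0]
  [ 0, -5,  1]
  [ 0,  0, -5]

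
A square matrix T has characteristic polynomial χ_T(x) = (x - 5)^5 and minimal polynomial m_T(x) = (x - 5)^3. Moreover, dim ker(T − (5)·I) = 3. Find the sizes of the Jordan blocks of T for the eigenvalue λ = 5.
Block sizes for λ = 5: [3, 1, 1]

Step 1 — from the characteristic polynomial, algebraic multiplicity of λ = 5 is 5. From dim ker(T − (5)·I) = 3, there are exactly 3 Jordan blocks for λ = 5.
Step 2 — from the minimal polynomial, the factor (x − 5)^3 tells us the largest block for λ = 5 has size 3.
Step 3 — with total size 5, 3 blocks, and largest block 3, the block sizes (in nonincreasing order) are [3, 1, 1].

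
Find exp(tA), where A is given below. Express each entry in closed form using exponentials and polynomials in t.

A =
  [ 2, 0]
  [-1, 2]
e^{tA} =
  [exp(2*t), 0]
  [-t*exp(2*t), exp(2*t)]

Strategy: write A = P · J · P⁻¹ where J is a Jordan canonical form, so e^{tA} = P · e^{tJ} · P⁻¹, and e^{tJ} can be computed block-by-block.

A has Jordan form
J =
  [2, 1]
  [0, 2]
(up to reordering of blocks).

Per-block formulas:
  For a 2×2 Jordan block J_2(2): exp(t · J_2(2)) = e^(2t)·(I + t·N), where N is the 2×2 nilpotent shift.

After assembling e^{tJ} and conjugating by P, we get:

e^{tA} =
  [exp(2*t), 0]
  [-t*exp(2*t), exp(2*t)]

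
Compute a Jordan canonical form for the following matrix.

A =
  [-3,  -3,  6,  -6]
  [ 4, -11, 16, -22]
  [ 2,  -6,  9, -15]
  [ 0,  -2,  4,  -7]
J_2(-3) ⊕ J_2(-3)

The characteristic polynomial is
  det(x·I − A) = x^4 + 12*x^3 + 54*x^2 + 108*x + 81 = (x + 3)^4

Eigenvalues and multiplicities (the geometric multiplicity of λ is n − rank(A − λI), which equals the number of Jordan blocks for λ):
  λ = -3: algebraic multiplicity = 4, geometric multiplicity = 2

Determining the block sizes for each eigenvalue:
  λ = -3: with am = 4 and gm = 2, the partition is not yet determined (e.g. several partitions of 4 into 2 parts exist). Let N = A − (-3)·I. Computing rank(N^1) = 2, rank(N^2) = 0; the number of blocks of size ≥ j is rank(N^{j−1}) − rank(N^j), giving [2, 2]. So we have 2 block(s) of size 2 → block sizes [2, 2]

Assembling the blocks gives a Jordan form
J =
  [-3,  1,  0,  0]
  [ 0, -3,  0,  0]
  [ 0,  0, -3,  1]
  [ 0,  0,  0, -3]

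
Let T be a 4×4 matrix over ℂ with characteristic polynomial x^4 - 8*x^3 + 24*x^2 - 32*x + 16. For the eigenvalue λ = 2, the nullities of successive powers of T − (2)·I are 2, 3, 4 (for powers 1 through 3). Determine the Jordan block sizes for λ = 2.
Block sizes for λ = 2: [3, 1]

From the dimensions of kernels of powers, the number of Jordan blocks of size at least j is d_j − d_{j−1} where d_j = dim ker(N^j) (with d_0 = 0). Computing the differences gives [2, 1, 1].
The number of blocks of size exactly k is (#blocks of size ≥ k) − (#blocks of size ≥ k + 1), so the partition is: 1 block(s) of size 1, 1 block(s) of size 3.
In nonincreasing order the block sizes are [3, 1].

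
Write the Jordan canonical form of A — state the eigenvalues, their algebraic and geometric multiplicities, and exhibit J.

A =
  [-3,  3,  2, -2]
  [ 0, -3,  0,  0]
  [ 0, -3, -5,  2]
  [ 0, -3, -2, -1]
J_2(-3) ⊕ J_1(-3) ⊕ J_1(-3)

The characteristic polynomial is
  det(x·I − A) = x^4 + 12*x^3 + 54*x^2 + 108*x + 81 = (x + 3)^4

Eigenvalues and multiplicities (the geometric multiplicity of λ is n − rank(A − λI), which equals the number of Jordan blocks for λ):
  λ = -3: algebraic multiplicity = 4, geometric multiplicity = 3

Determining the block sizes for each eigenvalue:
  λ = -3: 3 blocks summing to 4 forces exactly one block of size 2 and the rest size 1 → block sizes [2, 1, 1]

Assembling the blocks gives a Jordan form
J =
  [-3,  1,  0,  0]
  [ 0, -3,  0,  0]
  [ 0,  0, -3,  0]
  [ 0,  0,  0, -3]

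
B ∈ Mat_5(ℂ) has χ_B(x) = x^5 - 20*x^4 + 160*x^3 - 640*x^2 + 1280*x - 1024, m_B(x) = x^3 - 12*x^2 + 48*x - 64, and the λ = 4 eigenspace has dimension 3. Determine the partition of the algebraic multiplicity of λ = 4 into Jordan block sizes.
Block sizes for λ = 4: [3, 1, 1]

Step 1 — from the characteristic polynomial, algebraic multiplicity of λ = 4 is 5. From dim ker(B − (4)·I) = 3, there are exactly 3 Jordan blocks for λ = 4.
Step 2 — from the minimal polynomial, the factor (x − 4)^3 tells us the largest block for λ = 4 has size 3.
Step 3 — with total size 5, 3 blocks, and largest block 3, the block sizes (in nonincreasing order) are [3, 1, 1].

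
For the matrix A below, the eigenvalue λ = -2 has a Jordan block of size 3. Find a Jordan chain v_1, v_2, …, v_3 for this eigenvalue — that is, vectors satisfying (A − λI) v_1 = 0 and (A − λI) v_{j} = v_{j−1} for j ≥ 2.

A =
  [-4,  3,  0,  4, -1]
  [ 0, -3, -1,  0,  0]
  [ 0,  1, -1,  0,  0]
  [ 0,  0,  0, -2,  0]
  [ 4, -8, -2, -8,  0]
A Jordan chain for λ = -2 of length 3:
v_1 = (-1, 0, 0, 0, 2)ᵀ
v_2 = (3, -1, 1, 0, -8)ᵀ
v_3 = (0, 1, 0, 0, 0)ᵀ

Let N = A − (-2)·I. We want v_3 with N^3 v_3 = 0 but N^2 v_3 ≠ 0; then v_{j-1} := N · v_j for j = 3, …, 2.

Pick v_3 = (0, 1, 0, 0, 0)ᵀ.
Then v_2 = N · v_3 = (3, -1, 1, 0, -8)ᵀ.
Then v_1 = N · v_2 = (-1, 0, 0, 0, 2)ᵀ.

Sanity check: (A − (-2)·I) v_1 = (0, 0, 0, 0, 0)ᵀ = 0. ✓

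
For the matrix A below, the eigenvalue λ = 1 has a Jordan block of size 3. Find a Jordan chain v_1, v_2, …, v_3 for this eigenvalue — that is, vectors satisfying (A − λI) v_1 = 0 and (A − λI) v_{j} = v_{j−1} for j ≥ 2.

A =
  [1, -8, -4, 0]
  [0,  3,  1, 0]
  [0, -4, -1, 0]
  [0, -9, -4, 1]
A Jordan chain for λ = 1 of length 3:
v_1 = (0, 0, 0, -2)ᵀ
v_2 = (-8, 2, -4, -9)ᵀ
v_3 = (0, 1, 0, 0)ᵀ

Let N = A − (1)·I. We want v_3 with N^3 v_3 = 0 but N^2 v_3 ≠ 0; then v_{j-1} := N · v_j for j = 3, …, 2.

Pick v_3 = (0, 1, 0, 0)ᵀ.
Then v_2 = N · v_3 = (-8, 2, -4, -9)ᵀ.
Then v_1 = N · v_2 = (0, 0, 0, -2)ᵀ.

Sanity check: (A − (1)·I) v_1 = (0, 0, 0, 0)ᵀ = 0. ✓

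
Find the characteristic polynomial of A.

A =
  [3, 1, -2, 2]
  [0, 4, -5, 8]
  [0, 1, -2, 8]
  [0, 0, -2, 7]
x^4 - 12*x^3 + 54*x^2 - 108*x + 81

Expanding det(x·I − A) (e.g. by cofactor expansion or by noting that A is similar to its Jordan form J, which has the same characteristic polynomial as A) gives
  χ_A(x) = x^4 - 12*x^3 + 54*x^2 - 108*x + 81
which factors as (x - 3)^4. The eigenvalues (with algebraic multiplicities) are λ = 3 with multiplicity 4.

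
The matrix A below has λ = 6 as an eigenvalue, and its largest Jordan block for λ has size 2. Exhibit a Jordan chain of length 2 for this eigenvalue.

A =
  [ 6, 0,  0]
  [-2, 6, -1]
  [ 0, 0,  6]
A Jordan chain for λ = 6 of length 2:
v_1 = (0, -2, 0)ᵀ
v_2 = (1, 0, 0)ᵀ

Let N = A − (6)·I. We want v_2 with N^2 v_2 = 0 but N^1 v_2 ≠ 0; then v_{j-1} := N · v_j for j = 2, …, 2.

Pick v_2 = (1, 0, 0)ᵀ.
Then v_1 = N · v_2 = (0, -2, 0)ᵀ.

Sanity check: (A − (6)·I) v_1 = (0, 0, 0)ᵀ = 0. ✓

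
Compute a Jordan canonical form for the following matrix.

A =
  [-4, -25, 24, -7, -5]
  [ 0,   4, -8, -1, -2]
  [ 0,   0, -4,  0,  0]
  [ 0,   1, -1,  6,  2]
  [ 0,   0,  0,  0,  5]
J_2(-4) ⊕ J_2(5) ⊕ J_1(5)

The characteristic polynomial is
  det(x·I − A) = x^5 - 7*x^4 - 29*x^3 + 235*x^2 + 200*x - 2000 = (x - 5)^3*(x + 4)^2

Eigenvalues and multiplicities (the geometric multiplicity of λ is n − rank(A − λI), which equals the number of Jordan blocks for λ):
  λ = -4: algebraic multiplicity = 2, geometric multiplicity = 1
  λ = 5: algebraic multiplicity = 3, geometric multiplicity = 2

Determining the block sizes for each eigenvalue:
  λ = -4: one block (gm = 1), so the single block has size am = 2 → block sizes [2]
  λ = 5: 2 blocks summing to 3 forces exactly one block of size 2 and the rest size 1 → block sizes [2, 1]

Assembling the blocks gives a Jordan form
J =
  [-4,  1, 0, 0, 0]
  [ 0, -4, 0, 0, 0]
  [ 0,  0, 5, 1, 0]
  [ 0,  0, 0, 5, 0]
  [ 0,  0, 0, 0, 5]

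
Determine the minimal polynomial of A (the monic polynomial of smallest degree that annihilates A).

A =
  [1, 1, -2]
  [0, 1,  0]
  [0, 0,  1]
x^2 - 2*x + 1

The characteristic polynomial is χ_A(x) = (x - 1)^3, so the eigenvalues are known. The minimal polynomial is
  m_A(x) = Π_λ (x − λ)^{k_λ}
where k_λ is the size of the *largest* Jordan block for λ (equivalently, the smallest k with (A − λI)^k v = 0 for every generalised eigenvector v of λ).

  λ = 1: largest Jordan block has size 2, contributing (x − 1)^2

So m_A(x) = (x - 1)^2 = x^2 - 2*x + 1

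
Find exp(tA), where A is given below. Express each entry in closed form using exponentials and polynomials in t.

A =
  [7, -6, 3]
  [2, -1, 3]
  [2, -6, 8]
e^{tA} =
  [3*exp(5*t) - 2*exp(4*t), -6*exp(5*t) + 6*exp(4*t), 3*exp(5*t) - 3*exp(4*t)]
  [2*exp(5*t) - 2*exp(4*t), -5*exp(5*t) + 6*exp(4*t), 3*exp(5*t) - 3*exp(4*t)]
  [2*exp(5*t) - 2*exp(4*t), -6*exp(5*t) + 6*exp(4*t), 4*exp(5*t) - 3*exp(4*t)]

Strategy: write A = P · J · P⁻¹ where J is a Jordan canonical form, so e^{tA} = P · e^{tJ} · P⁻¹, and e^{tJ} can be computed block-by-block.

A has Jordan form
J =
  [4, 0, 0]
  [0, 5, 0]
  [0, 0, 5]
(up to reordering of blocks).

Per-block formulas:
  For a 1×1 block at λ = 4: exp(t · [4]) = [e^(4t)].
  For a 1×1 block at λ = 5: exp(t · [5]) = [e^(5t)].

After assembling e^{tJ} and conjugating by P, we get:

e^{tA} =
  [3*exp(5*t) - 2*exp(4*t), -6*exp(5*t) + 6*exp(4*t), 3*exp(5*t) - 3*exp(4*t)]
  [2*exp(5*t) - 2*exp(4*t), -5*exp(5*t) + 6*exp(4*t), 3*exp(5*t) - 3*exp(4*t)]
  [2*exp(5*t) - 2*exp(4*t), -6*exp(5*t) + 6*exp(4*t), 4*exp(5*t) - 3*exp(4*t)]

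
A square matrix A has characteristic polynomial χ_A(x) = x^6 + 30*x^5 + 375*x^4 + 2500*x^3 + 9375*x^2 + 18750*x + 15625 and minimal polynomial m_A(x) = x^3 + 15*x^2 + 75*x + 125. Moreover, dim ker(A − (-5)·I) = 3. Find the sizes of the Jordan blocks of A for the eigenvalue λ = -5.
Block sizes for λ = -5: [3, 2, 1]

Step 1 — from the characteristic polynomial, algebraic multiplicity of λ = -5 is 6. From dim ker(A − (-5)·I) = 3, there are exactly 3 Jordan blocks for λ = -5.
Step 2 — from the minimal polynomial, the factor (x + 5)^3 tells us the largest block for λ = -5 has size 3.
Step 3 — with total size 6, 3 blocks, and largest block 3, the block sizes (in nonincreasing order) are [3, 2, 1].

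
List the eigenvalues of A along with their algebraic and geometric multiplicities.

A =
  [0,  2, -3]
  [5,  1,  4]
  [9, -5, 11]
λ = 4: alg = 3, geom = 1

Step 1 — factor the characteristic polynomial to read off the algebraic multiplicities:
  χ_A(x) = (x - 4)^3

Step 2 — compute geometric multiplicities via the rank-nullity identity g(λ) = n − rank(A − λI):
  rank(A − (4)·I) = 2, so dim ker(A − (4)·I) = n − 2 = 1

Summary:
  λ = 4: algebraic multiplicity = 3, geometric multiplicity = 1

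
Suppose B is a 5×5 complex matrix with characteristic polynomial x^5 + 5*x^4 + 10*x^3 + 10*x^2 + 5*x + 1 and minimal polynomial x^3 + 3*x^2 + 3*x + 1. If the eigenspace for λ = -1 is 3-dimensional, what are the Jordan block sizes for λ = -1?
Block sizes for λ = -1: [3, 1, 1]

Step 1 — from the characteristic polynomial, algebraic multiplicity of λ = -1 is 5. From dim ker(B − (-1)·I) = 3, there are exactly 3 Jordan blocks for λ = -1.
Step 2 — from the minimal polynomial, the factor (x + 1)^3 tells us the largest block for λ = -1 has size 3.
Step 3 — with total size 5, 3 blocks, and largest block 3, the block sizes (in nonincreasing order) are [3, 1, 1].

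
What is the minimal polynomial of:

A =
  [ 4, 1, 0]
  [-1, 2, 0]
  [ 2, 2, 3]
x^2 - 6*x + 9

The characteristic polynomial is χ_A(x) = (x - 3)^3, so the eigenvalues are known. The minimal polynomial is
  m_A(x) = Π_λ (x − λ)^{k_λ}
where k_λ is the size of the *largest* Jordan block for λ (equivalently, the smallest k with (A − λI)^k v = 0 for every generalised eigenvector v of λ).

  λ = 3: largest Jordan block has size 2, contributing (x − 3)^2

So m_A(x) = (x - 3)^2 = x^2 - 6*x + 9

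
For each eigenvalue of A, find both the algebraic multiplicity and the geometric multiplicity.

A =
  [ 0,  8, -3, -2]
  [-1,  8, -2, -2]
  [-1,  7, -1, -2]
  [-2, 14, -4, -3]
λ = 1: alg = 4, geom = 2

Step 1 — factor the characteristic polynomial to read off the algebraic multiplicities:
  χ_A(x) = (x - 1)^4

Step 2 — compute geometric multiplicities via the rank-nullity identity g(λ) = n − rank(A − λI):
  rank(A − (1)·I) = 2, so dim ker(A − (1)·I) = n − 2 = 2

Summary:
  λ = 1: algebraic multiplicity = 4, geometric multiplicity = 2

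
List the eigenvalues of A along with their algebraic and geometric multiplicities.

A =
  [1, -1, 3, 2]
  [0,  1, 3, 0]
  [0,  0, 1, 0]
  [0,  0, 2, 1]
λ = 1: alg = 4, geom = 2

Step 1 — factor the characteristic polynomial to read off the algebraic multiplicities:
  χ_A(x) = (x - 1)^4

Step 2 — compute geometric multiplicities via the rank-nullity identity g(λ) = n − rank(A − λI):
  rank(A − (1)·I) = 2, so dim ker(A − (1)·I) = n − 2 = 2

Summary:
  λ = 1: algebraic multiplicity = 4, geometric multiplicity = 2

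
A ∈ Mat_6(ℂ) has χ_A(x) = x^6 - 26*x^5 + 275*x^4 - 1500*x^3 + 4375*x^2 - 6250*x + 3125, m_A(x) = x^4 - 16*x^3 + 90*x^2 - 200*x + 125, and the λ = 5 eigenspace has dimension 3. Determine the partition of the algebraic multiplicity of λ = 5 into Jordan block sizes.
Block sizes for λ = 5: [3, 1, 1]

Step 1 — from the characteristic polynomial, algebraic multiplicity of λ = 5 is 5. From dim ker(A − (5)·I) = 3, there are exactly 3 Jordan blocks for λ = 5.
Step 2 — from the minimal polynomial, the factor (x − 5)^3 tells us the largest block for λ = 5 has size 3.
Step 3 — with total size 5, 3 blocks, and largest block 3, the block sizes (in nonincreasing order) are [3, 1, 1].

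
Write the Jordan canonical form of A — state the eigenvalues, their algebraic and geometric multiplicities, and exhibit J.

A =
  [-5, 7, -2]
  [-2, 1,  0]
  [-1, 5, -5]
J_3(-3)

The characteristic polynomial is
  det(x·I − A) = x^3 + 9*x^2 + 27*x + 27 = (x + 3)^3

Eigenvalues and multiplicities (the geometric multiplicity of λ is n − rank(A − λI), which equals the number of Jordan blocks for λ):
  λ = -3: algebraic multiplicity = 3, geometric multiplicity = 1

Determining the block sizes for each eigenvalue:
  λ = -3: one block (gm = 1), so the single block has size am = 3 → block sizes [3]

Assembling the blocks gives a Jordan form
J =
  [-3,  1,  0]
  [ 0, -3,  1]
  [ 0,  0, -3]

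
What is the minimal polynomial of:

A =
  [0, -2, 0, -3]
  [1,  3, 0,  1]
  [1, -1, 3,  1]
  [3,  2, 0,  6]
x^3 - 9*x^2 + 27*x - 27

The characteristic polynomial is χ_A(x) = (x - 3)^4, so the eigenvalues are known. The minimal polynomial is
  m_A(x) = Π_λ (x − λ)^{k_λ}
where k_λ is the size of the *largest* Jordan block for λ (equivalently, the smallest k with (A − λI)^k v = 0 for every generalised eigenvector v of λ).

  λ = 3: largest Jordan block has size 3, contributing (x − 3)^3

So m_A(x) = (x - 3)^3 = x^3 - 9*x^2 + 27*x - 27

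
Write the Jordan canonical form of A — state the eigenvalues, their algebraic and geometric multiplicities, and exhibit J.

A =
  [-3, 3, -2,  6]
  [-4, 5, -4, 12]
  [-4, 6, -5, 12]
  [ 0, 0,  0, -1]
J_2(-1) ⊕ J_1(-1) ⊕ J_1(-1)

The characteristic polynomial is
  det(x·I − A) = x^4 + 4*x^3 + 6*x^2 + 4*x + 1 = (x + 1)^4

Eigenvalues and multiplicities (the geometric multiplicity of λ is n − rank(A − λI), which equals the number of Jordan blocks for λ):
  λ = -1: algebraic multiplicity = 4, geometric multiplicity = 3

Determining the block sizes for each eigenvalue:
  λ = -1: 3 blocks summing to 4 forces exactly one block of size 2 and the rest size 1 → block sizes [2, 1, 1]

Assembling the blocks gives a Jordan form
J =
  [-1,  1,  0,  0]
  [ 0, -1,  0,  0]
  [ 0,  0, -1,  0]
  [ 0,  0,  0, -1]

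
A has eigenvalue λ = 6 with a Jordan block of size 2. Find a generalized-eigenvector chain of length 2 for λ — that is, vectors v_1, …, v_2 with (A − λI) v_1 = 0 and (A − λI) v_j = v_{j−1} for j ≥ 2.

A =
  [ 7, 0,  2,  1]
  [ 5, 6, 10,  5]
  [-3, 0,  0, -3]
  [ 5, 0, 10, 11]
A Jordan chain for λ = 6 of length 2:
v_1 = (1, 5, -3, 5)ᵀ
v_2 = (1, 0, 0, 0)ᵀ

Let N = A − (6)·I. We want v_2 with N^2 v_2 = 0 but N^1 v_2 ≠ 0; then v_{j-1} := N · v_j for j = 2, …, 2.

Pick v_2 = (1, 0, 0, 0)ᵀ.
Then v_1 = N · v_2 = (1, 5, -3, 5)ᵀ.

Sanity check: (A − (6)·I) v_1 = (0, 0, 0, 0)ᵀ = 0. ✓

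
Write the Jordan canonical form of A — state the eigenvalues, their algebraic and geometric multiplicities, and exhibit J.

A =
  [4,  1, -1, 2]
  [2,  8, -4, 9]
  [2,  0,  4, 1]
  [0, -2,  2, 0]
J_2(4) ⊕ J_2(4)

The characteristic polynomial is
  det(x·I − A) = x^4 - 16*x^3 + 96*x^2 - 256*x + 256 = (x - 4)^4

Eigenvalues and multiplicities (the geometric multiplicity of λ is n − rank(A − λI), which equals the number of Jordan blocks for λ):
  λ = 4: algebraic multiplicity = 4, geometric multiplicity = 2

Determining the block sizes for each eigenvalue:
  λ = 4: with am = 4 and gm = 2, the partition is not yet determined (e.g. several partitions of 4 into 2 parts exist). Let N = A − (4)·I. Computing rank(N^1) = 2, rank(N^2) = 0; the number of blocks of size ≥ j is rank(N^{j−1}) − rank(N^j), giving [2, 2]. So we have 2 block(s) of size 2 → block sizes [2, 2]

Assembling the blocks gives a Jordan form
J =
  [4, 1, 0, 0]
  [0, 4, 0, 0]
  [0, 0, 4, 1]
  [0, 0, 0, 4]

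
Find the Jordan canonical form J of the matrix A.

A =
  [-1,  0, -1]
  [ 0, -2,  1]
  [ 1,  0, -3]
J_3(-2)

The characteristic polynomial is
  det(x·I − A) = x^3 + 6*x^2 + 12*x + 8 = (x + 2)^3

Eigenvalues and multiplicities (the geometric multiplicity of λ is n − rank(A − λI), which equals the number of Jordan blocks for λ):
  λ = -2: algebraic multiplicity = 3, geometric multiplicity = 1

Determining the block sizes for each eigenvalue:
  λ = -2: one block (gm = 1), so the single block has size am = 3 → block sizes [3]

Assembling the blocks gives a Jordan form
J =
  [-2,  1,  0]
  [ 0, -2,  1]
  [ 0,  0, -2]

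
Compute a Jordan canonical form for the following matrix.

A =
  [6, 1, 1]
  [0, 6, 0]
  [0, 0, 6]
J_2(6) ⊕ J_1(6)

The characteristic polynomial is
  det(x·I − A) = x^3 - 18*x^2 + 108*x - 216 = (x - 6)^3

Eigenvalues and multiplicities (the geometric multiplicity of λ is n − rank(A − λI), which equals the number of Jordan blocks for λ):
  λ = 6: algebraic multiplicity = 3, geometric multiplicity = 2

Determining the block sizes for each eigenvalue:
  λ = 6: 2 blocks summing to 3 forces exactly one block of size 2 and the rest size 1 → block sizes [2, 1]

Assembling the blocks gives a Jordan form
J =
  [6, 1, 0]
  [0, 6, 0]
  [0, 0, 6]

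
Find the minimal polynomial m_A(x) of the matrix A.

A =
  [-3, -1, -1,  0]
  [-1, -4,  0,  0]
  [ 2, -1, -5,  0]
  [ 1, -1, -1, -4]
x^3 + 12*x^2 + 48*x + 64

The characteristic polynomial is χ_A(x) = (x + 4)^4, so the eigenvalues are known. The minimal polynomial is
  m_A(x) = Π_λ (x − λ)^{k_λ}
where k_λ is the size of the *largest* Jordan block for λ (equivalently, the smallest k with (A − λI)^k v = 0 for every generalised eigenvector v of λ).

  λ = -4: largest Jordan block has size 3, contributing (x + 4)^3

So m_A(x) = (x + 4)^3 = x^3 + 12*x^2 + 48*x + 64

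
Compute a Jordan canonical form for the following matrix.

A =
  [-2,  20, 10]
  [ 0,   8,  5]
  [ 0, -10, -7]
J_1(-2) ⊕ J_1(-2) ⊕ J_1(3)

The characteristic polynomial is
  det(x·I − A) = x^3 + x^2 - 8*x - 12 = (x - 3)*(x + 2)^2

Eigenvalues and multiplicities (the geometric multiplicity of λ is n − rank(A − λI), which equals the number of Jordan blocks for λ):
  λ = -2: algebraic multiplicity = 2, geometric multiplicity = 2
  λ = 3: algebraic multiplicity = 1, geometric multiplicity = 1

Determining the block sizes for each eigenvalue:
  λ = -2: gm = am = 2, so every block has size 1 → block sizes [1, 1]
  λ = 3: one block (gm = 1), so the single block has size am = 1 → block sizes [1]

Assembling the blocks gives a Jordan form
J =
  [-2,  0, 0]
  [ 0, -2, 0]
  [ 0,  0, 3]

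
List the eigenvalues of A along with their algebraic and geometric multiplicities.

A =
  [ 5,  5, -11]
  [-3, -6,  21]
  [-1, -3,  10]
λ = 3: alg = 3, geom = 1

Step 1 — factor the characteristic polynomial to read off the algebraic multiplicities:
  χ_A(x) = (x - 3)^3

Step 2 — compute geometric multiplicities via the rank-nullity identity g(λ) = n − rank(A − λI):
  rank(A − (3)·I) = 2, so dim ker(A − (3)·I) = n − 2 = 1

Summary:
  λ = 3: algebraic multiplicity = 3, geometric multiplicity = 1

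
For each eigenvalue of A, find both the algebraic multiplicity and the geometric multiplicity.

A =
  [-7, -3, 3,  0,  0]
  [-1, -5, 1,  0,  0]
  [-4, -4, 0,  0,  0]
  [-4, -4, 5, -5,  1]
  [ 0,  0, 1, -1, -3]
λ = -4: alg = 5, geom = 3

Step 1 — factor the characteristic polynomial to read off the algebraic multiplicities:
  χ_A(x) = (x + 4)^5

Step 2 — compute geometric multiplicities via the rank-nullity identity g(λ) = n − rank(A − λI):
  rank(A − (-4)·I) = 2, so dim ker(A − (-4)·I) = n − 2 = 3

Summary:
  λ = -4: algebraic multiplicity = 5, geometric multiplicity = 3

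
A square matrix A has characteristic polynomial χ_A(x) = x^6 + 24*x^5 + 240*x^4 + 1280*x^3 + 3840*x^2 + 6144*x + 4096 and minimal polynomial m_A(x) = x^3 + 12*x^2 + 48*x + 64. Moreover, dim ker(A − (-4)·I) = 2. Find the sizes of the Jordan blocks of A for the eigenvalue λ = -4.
Block sizes for λ = -4: [3, 3]

Step 1 — from the characteristic polynomial, algebraic multiplicity of λ = -4 is 6. From dim ker(A − (-4)·I) = 2, there are exactly 2 Jordan blocks for λ = -4.
Step 2 — from the minimal polynomial, the factor (x + 4)^3 tells us the largest block for λ = -4 has size 3.
Step 3 — with total size 6, 2 blocks, and largest block 3, the block sizes (in nonincreasing order) are [3, 3].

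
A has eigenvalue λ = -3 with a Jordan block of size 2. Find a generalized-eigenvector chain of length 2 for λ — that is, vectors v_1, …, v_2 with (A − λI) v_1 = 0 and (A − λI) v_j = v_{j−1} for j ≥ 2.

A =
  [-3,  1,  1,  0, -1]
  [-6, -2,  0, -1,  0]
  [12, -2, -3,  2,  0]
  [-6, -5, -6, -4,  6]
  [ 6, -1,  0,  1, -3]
A Jordan chain for λ = -3 of length 2:
v_1 = (0, -6, 12, -6, 6)ᵀ
v_2 = (1, 0, 0, 0, 0)ᵀ

Let N = A − (-3)·I. We want v_2 with N^2 v_2 = 0 but N^1 v_2 ≠ 0; then v_{j-1} := N · v_j for j = 2, …, 2.

Pick v_2 = (1, 0, 0, 0, 0)ᵀ.
Then v_1 = N · v_2 = (0, -6, 12, -6, 6)ᵀ.

Sanity check: (A − (-3)·I) v_1 = (0, 0, 0, 0, 0)ᵀ = 0. ✓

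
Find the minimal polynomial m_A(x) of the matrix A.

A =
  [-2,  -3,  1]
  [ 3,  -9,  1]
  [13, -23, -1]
x^3 + 12*x^2 + 48*x + 64

The characteristic polynomial is χ_A(x) = (x + 4)^3, so the eigenvalues are known. The minimal polynomial is
  m_A(x) = Π_λ (x − λ)^{k_λ}
where k_λ is the size of the *largest* Jordan block for λ (equivalently, the smallest k with (A − λI)^k v = 0 for every generalised eigenvector v of λ).

  λ = -4: largest Jordan block has size 3, contributing (x + 4)^3

So m_A(x) = (x + 4)^3 = x^3 + 12*x^2 + 48*x + 64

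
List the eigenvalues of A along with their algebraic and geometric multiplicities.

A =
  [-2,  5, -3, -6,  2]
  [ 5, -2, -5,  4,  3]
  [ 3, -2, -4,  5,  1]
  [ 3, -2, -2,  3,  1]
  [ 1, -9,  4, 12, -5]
λ = -2: alg = 5, geom = 2

Step 1 — factor the characteristic polynomial to read off the algebraic multiplicities:
  χ_A(x) = (x + 2)^5

Step 2 — compute geometric multiplicities via the rank-nullity identity g(λ) = n − rank(A − λI):
  rank(A − (-2)·I) = 3, so dim ker(A − (-2)·I) = n − 3 = 2

Summary:
  λ = -2: algebraic multiplicity = 5, geometric multiplicity = 2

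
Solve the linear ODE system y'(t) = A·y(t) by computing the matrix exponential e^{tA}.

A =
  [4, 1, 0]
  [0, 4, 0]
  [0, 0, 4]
e^{tA} =
  [exp(4*t), t*exp(4*t), 0]
  [0, exp(4*t), 0]
  [0, 0, exp(4*t)]

Strategy: write A = P · J · P⁻¹ where J is a Jordan canonical form, so e^{tA} = P · e^{tJ} · P⁻¹, and e^{tJ} can be computed block-by-block.

A has Jordan form
J =
  [4, 1, 0]
  [0, 4, 0]
  [0, 0, 4]
(up to reordering of blocks).

Per-block formulas:
  For a 2×2 Jordan block J_2(4): exp(t · J_2(4)) = e^(4t)·(I + t·N), where N is the 2×2 nilpotent shift.
  For a 1×1 block at λ = 4: exp(t · [4]) = [e^(4t)].

After assembling e^{tJ} and conjugating by P, we get:

e^{tA} =
  [exp(4*t), t*exp(4*t), 0]
  [0, exp(4*t), 0]
  [0, 0, exp(4*t)]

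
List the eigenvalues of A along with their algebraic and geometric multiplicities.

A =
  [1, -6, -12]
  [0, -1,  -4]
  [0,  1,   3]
λ = 1: alg = 3, geom = 2

Step 1 — factor the characteristic polynomial to read off the algebraic multiplicities:
  χ_A(x) = (x - 1)^3

Step 2 — compute geometric multiplicities via the rank-nullity identity g(λ) = n − rank(A − λI):
  rank(A − (1)·I) = 1, so dim ker(A − (1)·I) = n − 1 = 2

Summary:
  λ = 1: algebraic multiplicity = 3, geometric multiplicity = 2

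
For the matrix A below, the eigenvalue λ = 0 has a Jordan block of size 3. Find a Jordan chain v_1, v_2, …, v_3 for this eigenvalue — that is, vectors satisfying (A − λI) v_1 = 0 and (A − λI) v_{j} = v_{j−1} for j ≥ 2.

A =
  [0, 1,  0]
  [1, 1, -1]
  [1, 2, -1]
A Jordan chain for λ = 0 of length 3:
v_1 = (1, 0, 1)ᵀ
v_2 = (0, 1, 1)ᵀ
v_3 = (1, 0, 0)ᵀ

Let N = A − (0)·I. We want v_3 with N^3 v_3 = 0 but N^2 v_3 ≠ 0; then v_{j-1} := N · v_j for j = 3, …, 2.

Pick v_3 = (1, 0, 0)ᵀ.
Then v_2 = N · v_3 = (0, 1, 1)ᵀ.
Then v_1 = N · v_2 = (1, 0, 1)ᵀ.

Sanity check: (A − (0)·I) v_1 = (0, 0, 0)ᵀ = 0. ✓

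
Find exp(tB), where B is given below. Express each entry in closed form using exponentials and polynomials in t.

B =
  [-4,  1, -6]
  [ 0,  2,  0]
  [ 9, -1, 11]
e^{tB} =
  [-2*exp(5*t) + 3*exp(2*t), t*exp(2*t), -2*exp(5*t) + 2*exp(2*t)]
  [0, exp(2*t), 0]
  [3*exp(5*t) - 3*exp(2*t), -t*exp(2*t), 3*exp(5*t) - 2*exp(2*t)]

Strategy: write B = P · J · P⁻¹ where J is a Jordan canonical form, so e^{tB} = P · e^{tJ} · P⁻¹, and e^{tJ} can be computed block-by-block.

B has Jordan form
J =
  [2, 1, 0]
  [0, 2, 0]
  [0, 0, 5]
(up to reordering of blocks).

Per-block formulas:
  For a 2×2 Jordan block J_2(2): exp(t · J_2(2)) = e^(2t)·(I + t·N), where N is the 2×2 nilpotent shift.
  For a 1×1 block at λ = 5: exp(t · [5]) = [e^(5t)].

After assembling e^{tJ} and conjugating by P, we get:

e^{tB} =
  [-2*exp(5*t) + 3*exp(2*t), t*exp(2*t), -2*exp(5*t) + 2*exp(2*t)]
  [0, exp(2*t), 0]
  [3*exp(5*t) - 3*exp(2*t), -t*exp(2*t), 3*exp(5*t) - 2*exp(2*t)]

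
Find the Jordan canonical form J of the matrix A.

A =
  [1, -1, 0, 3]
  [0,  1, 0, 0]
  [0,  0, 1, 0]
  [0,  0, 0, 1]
J_2(1) ⊕ J_1(1) ⊕ J_1(1)

The characteristic polynomial is
  det(x·I − A) = x^4 - 4*x^3 + 6*x^2 - 4*x + 1 = (x - 1)^4

Eigenvalues and multiplicities (the geometric multiplicity of λ is n − rank(A − λI), which equals the number of Jordan blocks for λ):
  λ = 1: algebraic multiplicity = 4, geometric multiplicity = 3

Determining the block sizes for each eigenvalue:
  λ = 1: 3 blocks summing to 4 forces exactly one block of size 2 and the rest size 1 → block sizes [2, 1, 1]

Assembling the blocks gives a Jordan form
J =
  [1, 1, 0, 0]
  [0, 1, 0, 0]
  [0, 0, 1, 0]
  [0, 0, 0, 1]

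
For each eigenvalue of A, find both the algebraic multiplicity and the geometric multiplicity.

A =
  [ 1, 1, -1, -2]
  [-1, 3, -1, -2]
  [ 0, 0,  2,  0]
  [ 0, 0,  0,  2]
λ = 2: alg = 4, geom = 3

Step 1 — factor the characteristic polynomial to read off the algebraic multiplicities:
  χ_A(x) = (x - 2)^4

Step 2 — compute geometric multiplicities via the rank-nullity identity g(λ) = n − rank(A − λI):
  rank(A − (2)·I) = 1, so dim ker(A − (2)·I) = n − 1 = 3

Summary:
  λ = 2: algebraic multiplicity = 4, geometric multiplicity = 3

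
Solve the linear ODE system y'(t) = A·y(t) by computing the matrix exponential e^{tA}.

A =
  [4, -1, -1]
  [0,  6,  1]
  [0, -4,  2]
e^{tA} =
  [exp(4*t), t^2*exp(4*t) - t*exp(4*t), t^2*exp(4*t)/2 - t*exp(4*t)]
  [0, 2*t*exp(4*t) + exp(4*t), t*exp(4*t)]
  [0, -4*t*exp(4*t), -2*t*exp(4*t) + exp(4*t)]

Strategy: write A = P · J · P⁻¹ where J is a Jordan canonical form, so e^{tA} = P · e^{tJ} · P⁻¹, and e^{tJ} can be computed block-by-block.

A has Jordan form
J =
  [4, 1, 0]
  [0, 4, 1]
  [0, 0, 4]
(up to reordering of blocks).

Per-block formulas:
  For a 3×3 Jordan block J_3(4): exp(t · J_3(4)) = e^(4t)·(I + t·N + (t^2/2)·N^2), where N is the 3×3 nilpotent shift.

After assembling e^{tJ} and conjugating by P, we get:

e^{tA} =
  [exp(4*t), t^2*exp(4*t) - t*exp(4*t), t^2*exp(4*t)/2 - t*exp(4*t)]
  [0, 2*t*exp(4*t) + exp(4*t), t*exp(4*t)]
  [0, -4*t*exp(4*t), -2*t*exp(4*t) + exp(4*t)]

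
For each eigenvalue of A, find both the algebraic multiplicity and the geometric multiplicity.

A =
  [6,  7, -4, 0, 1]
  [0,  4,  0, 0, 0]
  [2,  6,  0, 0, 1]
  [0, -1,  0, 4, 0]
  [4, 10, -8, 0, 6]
λ = 4: alg = 5, geom = 3

Step 1 — factor the characteristic polynomial to read off the algebraic multiplicities:
  χ_A(x) = (x - 4)^5

Step 2 — compute geometric multiplicities via the rank-nullity identity g(λ) = n − rank(A − λI):
  rank(A − (4)·I) = 2, so dim ker(A − (4)·I) = n − 2 = 3

Summary:
  λ = 4: algebraic multiplicity = 5, geometric multiplicity = 3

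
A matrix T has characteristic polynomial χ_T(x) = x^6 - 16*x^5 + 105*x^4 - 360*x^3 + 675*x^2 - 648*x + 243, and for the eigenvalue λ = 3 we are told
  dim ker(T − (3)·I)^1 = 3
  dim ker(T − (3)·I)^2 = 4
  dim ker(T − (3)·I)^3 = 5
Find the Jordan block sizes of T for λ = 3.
Block sizes for λ = 3: [3, 1, 1]

From the dimensions of kernels of powers, the number of Jordan blocks of size at least j is d_j − d_{j−1} where d_j = dim ker(N^j) (with d_0 = 0). Computing the differences gives [3, 1, 1].
The number of blocks of size exactly k is (#blocks of size ≥ k) − (#blocks of size ≥ k + 1), so the partition is: 2 block(s) of size 1, 1 block(s) of size 3.
In nonincreasing order the block sizes are [3, 1, 1].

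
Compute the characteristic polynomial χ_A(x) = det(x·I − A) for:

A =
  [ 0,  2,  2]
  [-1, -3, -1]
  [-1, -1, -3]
x^3 + 6*x^2 + 12*x + 8

Expanding det(x·I − A) (e.g. by cofactor expansion or by noting that A is similar to its Jordan form J, which has the same characteristic polynomial as A) gives
  χ_A(x) = x^3 + 6*x^2 + 12*x + 8
which factors as (x + 2)^3. The eigenvalues (with algebraic multiplicities) are λ = -2 with multiplicity 3.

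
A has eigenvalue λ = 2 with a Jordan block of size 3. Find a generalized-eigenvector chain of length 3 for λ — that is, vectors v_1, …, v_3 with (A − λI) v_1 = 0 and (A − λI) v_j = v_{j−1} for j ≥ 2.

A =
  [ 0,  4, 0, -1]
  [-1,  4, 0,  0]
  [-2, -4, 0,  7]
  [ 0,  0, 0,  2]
A Jordan chain for λ = 2 of length 3:
v_1 = (6, 3, -12, 0)ᵀ
v_2 = (-7, -2, 17, 0)ᵀ
v_3 = (2, 0, 0, 3)ᵀ

Let N = A − (2)·I. We want v_3 with N^3 v_3 = 0 but N^2 v_3 ≠ 0; then v_{j-1} := N · v_j for j = 3, …, 2.

Pick v_3 = (2, 0, 0, 3)ᵀ.
Then v_2 = N · v_3 = (-7, -2, 17, 0)ᵀ.
Then v_1 = N · v_2 = (6, 3, -12, 0)ᵀ.

Sanity check: (A − (2)·I) v_1 = (0, 0, 0, 0)ᵀ = 0. ✓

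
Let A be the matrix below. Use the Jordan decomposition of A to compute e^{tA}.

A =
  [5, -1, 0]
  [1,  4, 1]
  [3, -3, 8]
e^{tA} =
  [-t*exp(6*t) + exp(6*t), 2*t*exp(6*t) - 3*exp(6*t) + 3*exp(5*t), -t*exp(6*t) + exp(6*t) - exp(5*t)]
  [t*exp(6*t), -2*t*exp(6*t) + exp(6*t), t*exp(6*t)]
  [3*t*exp(6*t), -6*t*exp(6*t) + 3*exp(6*t) - 3*exp(5*t), 3*t*exp(6*t) + exp(5*t)]

Strategy: write A = P · J · P⁻¹ where J is a Jordan canonical form, so e^{tA} = P · e^{tJ} · P⁻¹, and e^{tJ} can be computed block-by-block.

A has Jordan form
J =
  [5, 0, 0]
  [0, 6, 1]
  [0, 0, 6]
(up to reordering of blocks).

Per-block formulas:
  For a 1×1 block at λ = 5: exp(t · [5]) = [e^(5t)].
  For a 2×2 Jordan block J_2(6): exp(t · J_2(6)) = e^(6t)·(I + t·N), where N is the 2×2 nilpotent shift.

After assembling e^{tJ} and conjugating by P, we get:

e^{tA} =
  [-t*exp(6*t) + exp(6*t), 2*t*exp(6*t) - 3*exp(6*t) + 3*exp(5*t), -t*exp(6*t) + exp(6*t) - exp(5*t)]
  [t*exp(6*t), -2*t*exp(6*t) + exp(6*t), t*exp(6*t)]
  [3*t*exp(6*t), -6*t*exp(6*t) + 3*exp(6*t) - 3*exp(5*t), 3*t*exp(6*t) + exp(5*t)]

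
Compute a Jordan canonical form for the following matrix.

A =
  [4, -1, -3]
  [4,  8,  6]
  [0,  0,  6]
J_2(6) ⊕ J_1(6)

The characteristic polynomial is
  det(x·I − A) = x^3 - 18*x^2 + 108*x - 216 = (x - 6)^3

Eigenvalues and multiplicities (the geometric multiplicity of λ is n − rank(A − λI), which equals the number of Jordan blocks for λ):
  λ = 6: algebraic multiplicity = 3, geometric multiplicity = 2

Determining the block sizes for each eigenvalue:
  λ = 6: 2 blocks summing to 3 forces exactly one block of size 2 and the rest size 1 → block sizes [2, 1]

Assembling the blocks gives a Jordan form
J =
  [6, 1, 0]
  [0, 6, 0]
  [0, 0, 6]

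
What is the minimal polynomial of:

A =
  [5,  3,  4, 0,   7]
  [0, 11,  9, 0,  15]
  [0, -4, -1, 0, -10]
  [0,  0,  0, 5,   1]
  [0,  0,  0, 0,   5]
x^3 - 15*x^2 + 75*x - 125

The characteristic polynomial is χ_A(x) = (x - 5)^5, so the eigenvalues are known. The minimal polynomial is
  m_A(x) = Π_λ (x − λ)^{k_λ}
where k_λ is the size of the *largest* Jordan block for λ (equivalently, the smallest k with (A − λI)^k v = 0 for every generalised eigenvector v of λ).

  λ = 5: largest Jordan block has size 3, contributing (x − 5)^3

So m_A(x) = (x - 5)^3 = x^3 - 15*x^2 + 75*x - 125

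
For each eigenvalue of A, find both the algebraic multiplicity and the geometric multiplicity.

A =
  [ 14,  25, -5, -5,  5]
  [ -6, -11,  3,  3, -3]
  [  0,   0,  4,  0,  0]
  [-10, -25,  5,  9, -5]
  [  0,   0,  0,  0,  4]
λ = 4: alg = 5, geom = 4

Step 1 — factor the characteristic polynomial to read off the algebraic multiplicities:
  χ_A(x) = (x - 4)^5

Step 2 — compute geometric multiplicities via the rank-nullity identity g(λ) = n − rank(A − λI):
  rank(A − (4)·I) = 1, so dim ker(A − (4)·I) = n − 1 = 4

Summary:
  λ = 4: algebraic multiplicity = 5, geometric multiplicity = 4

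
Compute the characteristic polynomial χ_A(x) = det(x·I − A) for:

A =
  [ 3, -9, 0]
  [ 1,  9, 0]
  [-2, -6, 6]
x^3 - 18*x^2 + 108*x - 216

Expanding det(x·I − A) (e.g. by cofactor expansion or by noting that A is similar to its Jordan form J, which has the same characteristic polynomial as A) gives
  χ_A(x) = x^3 - 18*x^2 + 108*x - 216
which factors as (x - 6)^3. The eigenvalues (with algebraic multiplicities) are λ = 6 with multiplicity 3.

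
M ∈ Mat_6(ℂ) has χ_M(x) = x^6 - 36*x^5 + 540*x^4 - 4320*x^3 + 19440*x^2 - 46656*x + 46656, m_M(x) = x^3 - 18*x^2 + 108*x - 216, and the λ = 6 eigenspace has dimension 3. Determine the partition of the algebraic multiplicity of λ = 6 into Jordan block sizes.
Block sizes for λ = 6: [3, 2, 1]

Step 1 — from the characteristic polynomial, algebraic multiplicity of λ = 6 is 6. From dim ker(M − (6)·I) = 3, there are exactly 3 Jordan blocks for λ = 6.
Step 2 — from the minimal polynomial, the factor (x − 6)^3 tells us the largest block for λ = 6 has size 3.
Step 3 — with total size 6, 3 blocks, and largest block 3, the block sizes (in nonincreasing order) are [3, 2, 1].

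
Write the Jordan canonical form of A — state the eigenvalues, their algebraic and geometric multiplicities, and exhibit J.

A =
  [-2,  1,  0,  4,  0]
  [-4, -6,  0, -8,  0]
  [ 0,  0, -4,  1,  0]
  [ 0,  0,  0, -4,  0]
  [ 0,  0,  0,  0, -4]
J_2(-4) ⊕ J_2(-4) ⊕ J_1(-4)

The characteristic polynomial is
  det(x·I − A) = x^5 + 20*x^4 + 160*x^3 + 640*x^2 + 1280*x + 1024 = (x + 4)^5

Eigenvalues and multiplicities (the geometric multiplicity of λ is n − rank(A − λI), which equals the number of Jordan blocks for λ):
  λ = -4: algebraic multiplicity = 5, geometric multiplicity = 3

Determining the block sizes for each eigenvalue:
  λ = -4: with am = 5 and gm = 3, the partition is not yet determined (e.g. several partitions of 5 into 3 parts exist). Let N = A − (-4)·I. Computing rank(N^1) = 2, rank(N^2) = 0; the number of blocks of size ≥ j is rank(N^{j−1}) − rank(N^j), giving [3, 2]. So we have 2 block(s) of size 2, 1 block(s) of size 1 → block sizes [2, 2, 1]

Assembling the blocks gives a Jordan form
J =
  [-4,  1,  0,  0,  0]
  [ 0, -4,  0,  0,  0]
  [ 0,  0, -4,  1,  0]
  [ 0,  0,  0, -4,  0]
  [ 0,  0,  0,  0, -4]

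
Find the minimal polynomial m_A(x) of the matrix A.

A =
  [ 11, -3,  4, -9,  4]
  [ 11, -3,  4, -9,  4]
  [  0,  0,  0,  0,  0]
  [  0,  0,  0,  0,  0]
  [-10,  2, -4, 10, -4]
x^3 - 4*x^2

The characteristic polynomial is χ_A(x) = x^4*(x - 4), so the eigenvalues are known. The minimal polynomial is
  m_A(x) = Π_λ (x − λ)^{k_λ}
where k_λ is the size of the *largest* Jordan block for λ (equivalently, the smallest k with (A − λI)^k v = 0 for every generalised eigenvector v of λ).

  λ = 0: largest Jordan block has size 2, contributing (x − 0)^2
  λ = 4: largest Jordan block has size 1, contributing (x − 4)

So m_A(x) = x^2*(x - 4) = x^3 - 4*x^2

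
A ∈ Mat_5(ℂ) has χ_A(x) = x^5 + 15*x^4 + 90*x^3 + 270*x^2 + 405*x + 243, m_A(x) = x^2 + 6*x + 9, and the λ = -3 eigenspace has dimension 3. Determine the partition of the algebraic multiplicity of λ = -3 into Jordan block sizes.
Block sizes for λ = -3: [2, 2, 1]

Step 1 — from the characteristic polynomial, algebraic multiplicity of λ = -3 is 5. From dim ker(A − (-3)·I) = 3, there are exactly 3 Jordan blocks for λ = -3.
Step 2 — from the minimal polynomial, the factor (x + 3)^2 tells us the largest block for λ = -3 has size 2.
Step 3 — with total size 5, 3 blocks, and largest block 2, the block sizes (in nonincreasing order) are [2, 2, 1].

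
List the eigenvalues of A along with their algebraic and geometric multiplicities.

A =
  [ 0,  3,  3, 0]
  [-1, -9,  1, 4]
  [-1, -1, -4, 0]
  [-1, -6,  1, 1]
λ = -3: alg = 4, geom = 2

Step 1 — factor the characteristic polynomial to read off the algebraic multiplicities:
  χ_A(x) = (x + 3)^4

Step 2 — compute geometric multiplicities via the rank-nullity identity g(λ) = n − rank(A − λI):
  rank(A − (-3)·I) = 2, so dim ker(A − (-3)·I) = n − 2 = 2

Summary:
  λ = -3: algebraic multiplicity = 4, geometric multiplicity = 2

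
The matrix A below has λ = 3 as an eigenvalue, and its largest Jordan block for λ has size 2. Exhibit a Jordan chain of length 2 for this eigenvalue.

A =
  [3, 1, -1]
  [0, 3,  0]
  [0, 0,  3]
A Jordan chain for λ = 3 of length 2:
v_1 = (1, 0, 0)ᵀ
v_2 = (0, 1, 0)ᵀ

Let N = A − (3)·I. We want v_2 with N^2 v_2 = 0 but N^1 v_2 ≠ 0; then v_{j-1} := N · v_j for j = 2, …, 2.

Pick v_2 = (0, 1, 0)ᵀ.
Then v_1 = N · v_2 = (1, 0, 0)ᵀ.

Sanity check: (A − (3)·I) v_1 = (0, 0, 0)ᵀ = 0. ✓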